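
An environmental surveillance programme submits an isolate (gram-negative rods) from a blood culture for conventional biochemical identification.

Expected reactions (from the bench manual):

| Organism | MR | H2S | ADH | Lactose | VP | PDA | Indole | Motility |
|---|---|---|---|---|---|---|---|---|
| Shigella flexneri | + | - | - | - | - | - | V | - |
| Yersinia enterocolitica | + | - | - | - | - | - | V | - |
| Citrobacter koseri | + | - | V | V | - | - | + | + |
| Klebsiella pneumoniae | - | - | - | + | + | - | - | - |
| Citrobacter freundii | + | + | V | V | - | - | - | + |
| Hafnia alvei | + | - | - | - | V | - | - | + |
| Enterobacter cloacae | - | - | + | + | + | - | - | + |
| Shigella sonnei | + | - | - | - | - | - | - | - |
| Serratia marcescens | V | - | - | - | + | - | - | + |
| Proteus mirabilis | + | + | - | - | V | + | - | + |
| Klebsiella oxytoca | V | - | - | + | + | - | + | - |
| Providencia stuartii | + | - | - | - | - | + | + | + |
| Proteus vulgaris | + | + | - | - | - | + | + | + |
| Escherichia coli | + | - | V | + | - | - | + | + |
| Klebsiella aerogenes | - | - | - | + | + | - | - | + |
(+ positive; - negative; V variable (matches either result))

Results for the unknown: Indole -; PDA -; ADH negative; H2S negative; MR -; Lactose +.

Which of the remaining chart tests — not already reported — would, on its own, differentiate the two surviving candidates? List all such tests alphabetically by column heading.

Motility

Lactose +: excludes 8 organisms — 7 left.
H2S -: excludes Citrobacter freundii — 6 left.
Indole -: excludes Citrobacter koseri, Klebsiella oxytoca, Escherichia coli — 3 left.
MR -: all 3 remaining candidates are consistent.
PDA -: all 3 remaining candidates are consistent.
ADH -: excludes Enterobacter cloacae — 2 left.
Two candidates remain: Klebsiella aerogenes and Klebsiella pneumoniae.
  VP: + vs + — same for both, does not separate.
  Motility: Klebsiella aerogenes +, Klebsiella pneumoniae - — discriminates.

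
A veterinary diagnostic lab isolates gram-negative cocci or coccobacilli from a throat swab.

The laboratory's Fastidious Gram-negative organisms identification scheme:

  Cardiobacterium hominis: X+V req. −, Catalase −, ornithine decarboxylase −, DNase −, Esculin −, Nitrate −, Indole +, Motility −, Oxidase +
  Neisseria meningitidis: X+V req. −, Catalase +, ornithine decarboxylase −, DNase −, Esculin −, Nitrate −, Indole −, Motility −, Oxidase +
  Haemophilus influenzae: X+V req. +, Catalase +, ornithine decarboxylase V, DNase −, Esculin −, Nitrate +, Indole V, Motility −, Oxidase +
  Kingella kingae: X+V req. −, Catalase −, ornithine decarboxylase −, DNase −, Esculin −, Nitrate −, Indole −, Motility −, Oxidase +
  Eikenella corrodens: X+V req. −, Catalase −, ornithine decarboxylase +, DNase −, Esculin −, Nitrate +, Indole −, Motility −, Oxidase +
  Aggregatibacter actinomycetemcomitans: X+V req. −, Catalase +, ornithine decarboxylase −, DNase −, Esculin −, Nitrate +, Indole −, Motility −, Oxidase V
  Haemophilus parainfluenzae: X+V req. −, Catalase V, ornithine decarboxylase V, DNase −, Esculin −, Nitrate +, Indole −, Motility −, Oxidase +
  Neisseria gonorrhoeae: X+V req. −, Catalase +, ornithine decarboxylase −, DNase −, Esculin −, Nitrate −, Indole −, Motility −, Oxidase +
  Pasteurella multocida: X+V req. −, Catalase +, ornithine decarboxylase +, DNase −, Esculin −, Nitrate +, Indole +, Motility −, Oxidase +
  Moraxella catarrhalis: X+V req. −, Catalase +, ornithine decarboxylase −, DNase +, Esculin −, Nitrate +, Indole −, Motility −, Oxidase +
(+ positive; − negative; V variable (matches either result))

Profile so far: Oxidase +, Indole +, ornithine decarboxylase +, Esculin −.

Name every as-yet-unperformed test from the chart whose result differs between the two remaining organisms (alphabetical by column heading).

Oxidase +: all 10 remaining candidates are consistent.
ornithine decarboxylase +: excludes 6 organisms — 4 left.
Esculin −: all 4 remaining candidates are consistent.
Indole +: excludes Eikenella corrodens, Haemophilus parainfluenzae — 2 left.
Two candidates remain: Haemophilus influenzae and Pasteurella multocida.
  X+V req.: Haemophilus influenzae +, Pasteurella multocida − — discriminates.
  Catalase: + vs + — same for both, does not separate.
  DNase: − vs − — same for both, does not separate.
  Nitrate: + vs + — same for both, does not separate.
  Motility: − vs − — same for both, does not separate.

X+V req.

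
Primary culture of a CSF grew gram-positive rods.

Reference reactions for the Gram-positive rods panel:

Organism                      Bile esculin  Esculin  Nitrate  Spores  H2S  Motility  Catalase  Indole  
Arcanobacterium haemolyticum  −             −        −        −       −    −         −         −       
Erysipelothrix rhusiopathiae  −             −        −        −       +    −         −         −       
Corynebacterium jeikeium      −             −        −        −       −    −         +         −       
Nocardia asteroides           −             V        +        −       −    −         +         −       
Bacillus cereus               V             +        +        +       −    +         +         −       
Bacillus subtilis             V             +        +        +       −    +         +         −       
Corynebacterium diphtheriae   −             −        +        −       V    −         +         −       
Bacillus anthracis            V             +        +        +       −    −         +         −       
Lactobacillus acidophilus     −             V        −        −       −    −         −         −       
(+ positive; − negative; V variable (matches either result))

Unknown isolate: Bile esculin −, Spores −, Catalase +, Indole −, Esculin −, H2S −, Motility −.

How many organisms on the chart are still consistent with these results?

Bile esculin −: all 9 remaining candidates are consistent.
Esculin −: excludes Bacillus cereus, Bacillus subtilis, Bacillus anthracis — 6 left.
H2S −: excludes Erysipelothrix rhusiopathiae — 5 left.
Indole −: all 5 remaining candidates are consistent.
Motility −: all 5 remaining candidates are consistent.
Spores −: all 5 remaining candidates are consistent.
Catalase +: excludes Arcanobacterium haemolyticum, Lactobacillus acidophilus — 3 left.
Still consistent: Corynebacterium diphtheriae, Corynebacterium jeikeium, Nocardia asteroides.

3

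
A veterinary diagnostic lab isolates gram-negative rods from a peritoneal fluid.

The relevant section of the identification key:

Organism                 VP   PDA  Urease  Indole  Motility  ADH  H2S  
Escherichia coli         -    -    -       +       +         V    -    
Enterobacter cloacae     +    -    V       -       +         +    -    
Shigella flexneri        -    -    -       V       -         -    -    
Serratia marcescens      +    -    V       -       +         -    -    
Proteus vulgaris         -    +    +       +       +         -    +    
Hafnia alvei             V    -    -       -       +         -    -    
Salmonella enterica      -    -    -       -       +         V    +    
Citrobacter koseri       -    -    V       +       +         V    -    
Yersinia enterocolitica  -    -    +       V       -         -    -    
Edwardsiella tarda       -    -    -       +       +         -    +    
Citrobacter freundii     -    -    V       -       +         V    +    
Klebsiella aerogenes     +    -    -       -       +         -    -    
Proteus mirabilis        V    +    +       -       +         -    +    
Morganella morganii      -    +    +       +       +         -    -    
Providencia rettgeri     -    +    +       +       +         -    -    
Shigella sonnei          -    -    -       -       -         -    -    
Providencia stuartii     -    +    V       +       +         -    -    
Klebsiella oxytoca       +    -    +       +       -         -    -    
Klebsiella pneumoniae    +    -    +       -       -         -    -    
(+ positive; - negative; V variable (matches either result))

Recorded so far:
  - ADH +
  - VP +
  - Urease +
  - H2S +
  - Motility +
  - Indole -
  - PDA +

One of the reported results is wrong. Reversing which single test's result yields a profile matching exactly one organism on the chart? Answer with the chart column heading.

As reported, no row in the chart matches all 7 reactions.
Reversing VP → still no organism matches.
Reversing PDA → still no organism matches.
Reversing Indole → still no organism matches.
Reversing Motility → still no organism matches.
Reversing Urease → still no organism matches.
Reversing ADH (to -) → unique match: Proteus mirabilis.
Reversing H2S → still no organism matches.

ADH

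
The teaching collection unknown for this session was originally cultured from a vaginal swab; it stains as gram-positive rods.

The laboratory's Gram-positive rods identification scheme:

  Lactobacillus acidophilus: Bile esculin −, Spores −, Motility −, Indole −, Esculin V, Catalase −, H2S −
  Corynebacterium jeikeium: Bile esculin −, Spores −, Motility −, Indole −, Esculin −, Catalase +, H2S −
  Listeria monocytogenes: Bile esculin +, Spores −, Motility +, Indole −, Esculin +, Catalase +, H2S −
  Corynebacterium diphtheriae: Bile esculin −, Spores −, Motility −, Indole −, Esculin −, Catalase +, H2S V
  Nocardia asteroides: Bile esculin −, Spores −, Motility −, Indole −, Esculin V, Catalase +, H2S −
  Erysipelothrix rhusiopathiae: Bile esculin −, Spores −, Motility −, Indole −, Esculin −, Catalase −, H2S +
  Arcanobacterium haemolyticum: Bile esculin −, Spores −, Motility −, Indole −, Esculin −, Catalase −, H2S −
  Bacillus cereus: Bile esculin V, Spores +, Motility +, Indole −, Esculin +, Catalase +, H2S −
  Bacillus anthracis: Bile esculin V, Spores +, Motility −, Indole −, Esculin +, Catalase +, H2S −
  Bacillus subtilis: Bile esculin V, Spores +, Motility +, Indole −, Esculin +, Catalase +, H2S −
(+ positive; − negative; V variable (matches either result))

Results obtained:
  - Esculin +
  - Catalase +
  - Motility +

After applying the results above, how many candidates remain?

Catalase +: excludes Lactobacillus acidophilus, Erysipelothrix rhusiopathiae, Arcanobacterium haemolyticum — 7 left.
Motility +: excludes Corynebacterium jeikeium, Corynebacterium diphtheriae, Nocardia asteroides, Bacillus anthracis — 3 left.
Esculin +: all 3 remaining candidates are consistent.
Still consistent: Bacillus cereus, Bacillus subtilis, Listeria monocytogenes.

3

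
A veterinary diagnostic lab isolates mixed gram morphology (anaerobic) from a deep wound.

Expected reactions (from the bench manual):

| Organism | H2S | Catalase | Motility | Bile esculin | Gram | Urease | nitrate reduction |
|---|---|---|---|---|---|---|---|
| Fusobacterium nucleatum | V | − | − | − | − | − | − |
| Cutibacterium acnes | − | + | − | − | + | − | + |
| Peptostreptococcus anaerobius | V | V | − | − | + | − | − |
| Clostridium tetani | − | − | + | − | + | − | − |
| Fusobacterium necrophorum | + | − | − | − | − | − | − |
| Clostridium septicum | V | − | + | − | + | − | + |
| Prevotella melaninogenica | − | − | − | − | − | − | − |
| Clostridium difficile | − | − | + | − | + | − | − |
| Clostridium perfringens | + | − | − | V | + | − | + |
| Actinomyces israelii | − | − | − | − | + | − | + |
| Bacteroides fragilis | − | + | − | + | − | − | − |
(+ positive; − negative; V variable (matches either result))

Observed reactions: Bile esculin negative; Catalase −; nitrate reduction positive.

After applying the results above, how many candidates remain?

nitrate reduction +: excludes 7 organisms — 4 left.
Bile esculin −: all 4 remaining candidates are consistent.
Catalase −: excludes Cutibacterium acnes — 3 left.
Still consistent: Actinomyces israelii, Clostridium perfringens, Clostridium septicum.

3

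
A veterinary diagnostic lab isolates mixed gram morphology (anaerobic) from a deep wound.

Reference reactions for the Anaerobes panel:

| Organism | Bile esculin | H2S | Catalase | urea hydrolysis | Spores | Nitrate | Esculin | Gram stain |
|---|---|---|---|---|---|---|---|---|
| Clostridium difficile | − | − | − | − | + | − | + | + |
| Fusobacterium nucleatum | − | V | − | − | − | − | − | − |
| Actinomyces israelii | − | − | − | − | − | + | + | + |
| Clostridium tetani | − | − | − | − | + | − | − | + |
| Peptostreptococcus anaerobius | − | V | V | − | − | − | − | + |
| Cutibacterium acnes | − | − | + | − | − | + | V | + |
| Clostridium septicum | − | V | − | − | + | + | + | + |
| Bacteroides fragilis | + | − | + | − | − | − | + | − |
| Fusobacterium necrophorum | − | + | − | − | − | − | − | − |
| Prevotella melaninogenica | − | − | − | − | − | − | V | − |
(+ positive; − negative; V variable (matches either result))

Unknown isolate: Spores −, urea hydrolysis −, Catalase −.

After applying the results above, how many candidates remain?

5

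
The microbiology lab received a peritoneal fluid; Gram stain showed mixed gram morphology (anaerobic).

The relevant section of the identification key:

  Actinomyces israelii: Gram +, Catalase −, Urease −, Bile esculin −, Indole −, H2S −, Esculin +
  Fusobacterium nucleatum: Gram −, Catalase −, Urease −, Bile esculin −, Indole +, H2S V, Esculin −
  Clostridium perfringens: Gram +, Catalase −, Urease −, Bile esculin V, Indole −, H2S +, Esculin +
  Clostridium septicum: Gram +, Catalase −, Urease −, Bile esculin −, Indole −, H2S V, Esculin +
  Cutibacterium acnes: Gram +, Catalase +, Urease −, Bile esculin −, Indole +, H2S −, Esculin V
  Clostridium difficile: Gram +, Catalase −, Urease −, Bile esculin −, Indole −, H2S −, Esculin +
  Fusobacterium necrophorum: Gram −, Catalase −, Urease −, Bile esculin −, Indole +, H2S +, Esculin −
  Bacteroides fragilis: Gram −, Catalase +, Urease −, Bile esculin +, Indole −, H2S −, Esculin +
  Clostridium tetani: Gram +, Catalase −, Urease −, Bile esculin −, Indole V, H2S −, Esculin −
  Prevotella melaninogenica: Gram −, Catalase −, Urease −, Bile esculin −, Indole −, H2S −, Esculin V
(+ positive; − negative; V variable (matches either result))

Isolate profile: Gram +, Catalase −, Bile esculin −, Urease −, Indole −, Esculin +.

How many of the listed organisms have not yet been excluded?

Urease −: all 10 remaining candidates are consistent.
Esculin +: excludes Fusobacterium nucleatum, Fusobacterium necrophorum, Clostridium tetani — 7 left.
Indole −: excludes Cutibacterium acnes — 6 left.
Catalase −: excludes Bacteroides fragilis — 5 left.
Gram +: excludes Prevotella melaninogenica — 4 left.
Bile esculin −: all 4 remaining candidates are consistent.
Still consistent: Actinomyces israelii, Clostridium difficile, Clostridium perfringens, Clostridium septicum.

4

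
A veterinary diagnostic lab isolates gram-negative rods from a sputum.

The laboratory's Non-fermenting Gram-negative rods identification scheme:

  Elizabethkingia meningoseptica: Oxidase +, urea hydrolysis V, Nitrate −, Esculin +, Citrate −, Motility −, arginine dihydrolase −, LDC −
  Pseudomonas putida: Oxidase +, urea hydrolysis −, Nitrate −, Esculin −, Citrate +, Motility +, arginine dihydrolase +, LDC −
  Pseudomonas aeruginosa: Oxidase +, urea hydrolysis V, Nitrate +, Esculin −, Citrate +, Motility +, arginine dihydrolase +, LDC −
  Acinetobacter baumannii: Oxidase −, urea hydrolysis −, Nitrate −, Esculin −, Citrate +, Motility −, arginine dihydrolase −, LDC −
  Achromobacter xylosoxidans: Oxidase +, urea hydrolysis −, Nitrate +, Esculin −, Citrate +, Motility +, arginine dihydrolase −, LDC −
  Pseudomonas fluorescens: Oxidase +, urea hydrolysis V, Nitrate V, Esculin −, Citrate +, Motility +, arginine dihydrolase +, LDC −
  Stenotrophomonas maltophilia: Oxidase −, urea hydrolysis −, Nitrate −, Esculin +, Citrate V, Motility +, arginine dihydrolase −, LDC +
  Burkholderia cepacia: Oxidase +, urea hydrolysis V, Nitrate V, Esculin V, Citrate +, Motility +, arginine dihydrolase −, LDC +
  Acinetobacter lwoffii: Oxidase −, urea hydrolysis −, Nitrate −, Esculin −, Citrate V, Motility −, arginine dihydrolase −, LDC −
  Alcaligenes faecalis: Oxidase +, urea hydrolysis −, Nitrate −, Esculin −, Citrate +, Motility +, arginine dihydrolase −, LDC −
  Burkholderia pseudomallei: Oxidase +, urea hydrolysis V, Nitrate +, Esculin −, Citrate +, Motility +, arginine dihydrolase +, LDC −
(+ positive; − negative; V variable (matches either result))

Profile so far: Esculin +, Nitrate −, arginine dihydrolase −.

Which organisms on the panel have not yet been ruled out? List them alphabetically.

Burkholderia cepacia, Elizabethkingia meningoseptica, Stenotrophomonas maltophilia

Esculin +: excludes 8 organisms — 3 left.
arginine dihydrolase −: all 3 remaining candidates are consistent.
Nitrate −: all 3 remaining candidates are consistent.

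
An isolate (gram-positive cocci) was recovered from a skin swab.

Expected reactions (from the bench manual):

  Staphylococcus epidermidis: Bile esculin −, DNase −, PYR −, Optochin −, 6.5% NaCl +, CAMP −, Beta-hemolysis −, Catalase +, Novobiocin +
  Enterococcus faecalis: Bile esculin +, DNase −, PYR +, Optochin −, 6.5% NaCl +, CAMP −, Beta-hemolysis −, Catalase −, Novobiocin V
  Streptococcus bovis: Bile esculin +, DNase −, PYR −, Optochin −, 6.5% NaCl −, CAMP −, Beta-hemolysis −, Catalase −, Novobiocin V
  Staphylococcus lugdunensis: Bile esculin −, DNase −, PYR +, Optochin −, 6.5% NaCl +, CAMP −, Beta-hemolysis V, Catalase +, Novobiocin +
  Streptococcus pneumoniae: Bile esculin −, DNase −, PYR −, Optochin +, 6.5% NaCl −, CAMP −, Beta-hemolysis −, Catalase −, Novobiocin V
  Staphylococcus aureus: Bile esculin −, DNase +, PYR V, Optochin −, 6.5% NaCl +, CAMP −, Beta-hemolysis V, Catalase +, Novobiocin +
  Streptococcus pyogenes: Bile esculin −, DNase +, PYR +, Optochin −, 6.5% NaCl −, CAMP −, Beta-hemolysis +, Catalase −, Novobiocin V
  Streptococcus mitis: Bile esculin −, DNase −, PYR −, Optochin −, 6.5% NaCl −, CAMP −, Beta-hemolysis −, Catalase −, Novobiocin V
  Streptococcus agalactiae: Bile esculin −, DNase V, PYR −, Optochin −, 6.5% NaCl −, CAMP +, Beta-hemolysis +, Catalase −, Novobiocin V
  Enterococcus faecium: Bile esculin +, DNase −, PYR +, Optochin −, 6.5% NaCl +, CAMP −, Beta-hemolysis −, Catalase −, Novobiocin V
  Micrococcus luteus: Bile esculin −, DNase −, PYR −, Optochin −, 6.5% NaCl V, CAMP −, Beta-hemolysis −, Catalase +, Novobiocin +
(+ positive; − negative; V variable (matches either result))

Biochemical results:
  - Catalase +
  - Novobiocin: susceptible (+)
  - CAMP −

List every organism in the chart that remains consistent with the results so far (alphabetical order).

Catalase +: excludes 7 organisms — 4 left.
Novobiocin +: all 4 remaining candidates are consistent.
CAMP −: all 4 remaining candidates are consistent.

Micrococcus luteus, Staphylococcus aureus, Staphylococcus epidermidis, Staphylococcus lugdunensis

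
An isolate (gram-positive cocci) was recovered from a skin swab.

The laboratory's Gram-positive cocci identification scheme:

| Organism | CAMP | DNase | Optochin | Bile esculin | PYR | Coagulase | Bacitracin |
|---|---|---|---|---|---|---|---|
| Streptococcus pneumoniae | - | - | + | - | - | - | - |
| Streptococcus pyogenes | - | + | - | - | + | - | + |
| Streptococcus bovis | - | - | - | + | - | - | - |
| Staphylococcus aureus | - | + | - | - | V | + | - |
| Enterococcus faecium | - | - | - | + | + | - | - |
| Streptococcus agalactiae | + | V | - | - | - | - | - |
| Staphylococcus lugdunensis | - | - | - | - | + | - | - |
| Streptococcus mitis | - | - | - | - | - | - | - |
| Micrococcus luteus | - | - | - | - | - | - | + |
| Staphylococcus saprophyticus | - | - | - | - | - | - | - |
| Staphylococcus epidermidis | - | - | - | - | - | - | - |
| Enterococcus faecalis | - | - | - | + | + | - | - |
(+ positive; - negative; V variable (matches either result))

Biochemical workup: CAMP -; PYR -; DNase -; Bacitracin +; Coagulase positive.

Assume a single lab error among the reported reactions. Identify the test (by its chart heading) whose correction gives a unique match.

Coagulase

As reported, no row in the chart matches all 5 reactions.
Reversing DNase → still no organism matches.
Reversing CAMP → still no organism matches.
Reversing Coagulase (to -) → unique match: Micrococcus luteus.
Reversing Bacitracin → still no organism matches.
Reversing PYR → still no organism matches.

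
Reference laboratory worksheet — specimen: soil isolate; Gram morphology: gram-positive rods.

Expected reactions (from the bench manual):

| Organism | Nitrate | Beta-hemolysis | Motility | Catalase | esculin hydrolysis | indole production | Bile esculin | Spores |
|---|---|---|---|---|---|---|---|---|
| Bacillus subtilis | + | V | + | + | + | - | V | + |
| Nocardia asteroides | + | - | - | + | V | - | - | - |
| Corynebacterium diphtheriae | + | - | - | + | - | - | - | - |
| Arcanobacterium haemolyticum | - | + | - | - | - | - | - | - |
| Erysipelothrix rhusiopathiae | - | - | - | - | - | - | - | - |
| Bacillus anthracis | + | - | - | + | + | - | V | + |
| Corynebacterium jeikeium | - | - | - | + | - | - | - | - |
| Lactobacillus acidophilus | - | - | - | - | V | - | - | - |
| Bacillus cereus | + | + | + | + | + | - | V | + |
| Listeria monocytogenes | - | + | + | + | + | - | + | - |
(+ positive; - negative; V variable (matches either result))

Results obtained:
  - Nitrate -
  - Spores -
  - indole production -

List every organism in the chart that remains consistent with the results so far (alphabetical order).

Arcanobacterium haemolyticum, Corynebacterium jeikeium, Erysipelothrix rhusiopathiae, Lactobacillus acidophilus, Listeria monocytogenes

Nitrate -: excludes 5 organisms — 5 left.
indole production -: all 5 remaining candidates are consistent.
Spores -: all 5 remaining candidates are consistent.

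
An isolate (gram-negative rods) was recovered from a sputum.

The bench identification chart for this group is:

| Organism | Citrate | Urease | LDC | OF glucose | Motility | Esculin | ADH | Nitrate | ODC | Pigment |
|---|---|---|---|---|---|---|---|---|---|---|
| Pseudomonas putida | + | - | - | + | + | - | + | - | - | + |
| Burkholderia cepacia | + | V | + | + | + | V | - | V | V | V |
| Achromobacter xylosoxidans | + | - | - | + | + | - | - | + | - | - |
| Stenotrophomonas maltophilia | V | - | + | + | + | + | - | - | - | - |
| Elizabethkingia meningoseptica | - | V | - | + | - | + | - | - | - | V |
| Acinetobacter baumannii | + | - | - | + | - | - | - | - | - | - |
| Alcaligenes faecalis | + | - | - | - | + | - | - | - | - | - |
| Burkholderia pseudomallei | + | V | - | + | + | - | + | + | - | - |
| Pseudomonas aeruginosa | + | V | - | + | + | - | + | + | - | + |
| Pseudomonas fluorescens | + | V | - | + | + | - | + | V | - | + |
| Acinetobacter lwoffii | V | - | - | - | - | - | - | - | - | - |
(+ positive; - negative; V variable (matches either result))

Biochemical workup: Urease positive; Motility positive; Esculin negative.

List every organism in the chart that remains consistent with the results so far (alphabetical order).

Urease +: excludes 6 organisms — 5 left.
Motility +: excludes Elizabethkingia meningoseptica — 4 left.
Esculin -: all 4 remaining candidates are consistent.

Burkholderia cepacia, Burkholderia pseudomallei, Pseudomonas aeruginosa, Pseudomonas fluorescens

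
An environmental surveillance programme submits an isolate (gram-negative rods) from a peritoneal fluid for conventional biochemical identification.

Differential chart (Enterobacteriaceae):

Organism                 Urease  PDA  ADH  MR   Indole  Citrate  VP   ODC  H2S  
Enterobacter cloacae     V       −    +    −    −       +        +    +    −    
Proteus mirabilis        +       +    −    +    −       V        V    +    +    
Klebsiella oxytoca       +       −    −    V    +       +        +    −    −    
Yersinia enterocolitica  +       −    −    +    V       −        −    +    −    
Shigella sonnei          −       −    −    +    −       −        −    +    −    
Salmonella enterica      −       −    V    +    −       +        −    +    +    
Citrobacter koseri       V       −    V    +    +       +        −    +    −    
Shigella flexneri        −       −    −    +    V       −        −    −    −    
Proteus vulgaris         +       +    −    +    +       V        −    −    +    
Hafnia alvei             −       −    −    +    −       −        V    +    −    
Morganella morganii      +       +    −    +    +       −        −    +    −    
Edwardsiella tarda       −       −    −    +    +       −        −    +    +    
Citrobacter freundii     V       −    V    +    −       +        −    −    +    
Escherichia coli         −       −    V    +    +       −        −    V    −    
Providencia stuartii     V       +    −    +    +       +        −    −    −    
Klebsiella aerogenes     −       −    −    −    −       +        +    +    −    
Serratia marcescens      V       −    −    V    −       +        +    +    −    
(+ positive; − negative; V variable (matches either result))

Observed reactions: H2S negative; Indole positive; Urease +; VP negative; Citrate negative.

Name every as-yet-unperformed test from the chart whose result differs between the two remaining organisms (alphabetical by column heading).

VP −: excludes Enterobacter cloacae, Klebsiella oxytoca, Klebsiella aerogenes, Serratia marcescens — 13 left.
Indole +: excludes 5 organisms — 8 left.
Urease +: excludes Shigella flexneri, Edwardsiella tarda, Escherichia coli — 5 left.
Citrate −: excludes Citrobacter koseri, Providencia stuartii — 3 left.
H2S −: excludes Proteus vulgaris — 2 left.
Two candidates remain: Morganella morganii and Yersinia enterocolitica.
  PDA: Morganella morganii +, Yersinia enterocolitica − — discriminates.
  ADH: − vs − — same for both, does not separate.
  MR: + vs + — same for both, does not separate.
  ODC: + vs + — same for both, does not separate.

PDA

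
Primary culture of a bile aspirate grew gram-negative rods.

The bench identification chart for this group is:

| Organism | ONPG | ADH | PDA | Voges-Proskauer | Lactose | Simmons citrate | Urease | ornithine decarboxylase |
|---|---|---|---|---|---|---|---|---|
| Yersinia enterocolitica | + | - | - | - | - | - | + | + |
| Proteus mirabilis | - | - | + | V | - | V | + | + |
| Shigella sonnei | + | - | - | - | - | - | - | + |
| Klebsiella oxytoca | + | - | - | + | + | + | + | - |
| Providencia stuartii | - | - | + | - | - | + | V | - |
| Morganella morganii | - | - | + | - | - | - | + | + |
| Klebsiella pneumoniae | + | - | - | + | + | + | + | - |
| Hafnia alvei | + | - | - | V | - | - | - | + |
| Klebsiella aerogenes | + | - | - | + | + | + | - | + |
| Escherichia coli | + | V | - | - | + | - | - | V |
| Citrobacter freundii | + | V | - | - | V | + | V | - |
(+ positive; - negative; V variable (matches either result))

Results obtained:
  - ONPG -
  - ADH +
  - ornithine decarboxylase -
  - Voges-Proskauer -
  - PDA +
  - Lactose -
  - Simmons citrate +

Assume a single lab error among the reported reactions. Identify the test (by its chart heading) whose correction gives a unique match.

ADH

As reported, no row in the chart matches all 7 reactions.
Reversing ornithine decarboxylase → still no organism matches.
Reversing Lactose → still no organism matches.
Reversing PDA → still no organism matches.
Reversing ADH (to -) → unique match: Providencia stuartii.
Reversing Simmons citrate → still no organism matches.
Reversing Voges-Proskauer → still no organism matches.
Reversing ONPG → still no organism matches.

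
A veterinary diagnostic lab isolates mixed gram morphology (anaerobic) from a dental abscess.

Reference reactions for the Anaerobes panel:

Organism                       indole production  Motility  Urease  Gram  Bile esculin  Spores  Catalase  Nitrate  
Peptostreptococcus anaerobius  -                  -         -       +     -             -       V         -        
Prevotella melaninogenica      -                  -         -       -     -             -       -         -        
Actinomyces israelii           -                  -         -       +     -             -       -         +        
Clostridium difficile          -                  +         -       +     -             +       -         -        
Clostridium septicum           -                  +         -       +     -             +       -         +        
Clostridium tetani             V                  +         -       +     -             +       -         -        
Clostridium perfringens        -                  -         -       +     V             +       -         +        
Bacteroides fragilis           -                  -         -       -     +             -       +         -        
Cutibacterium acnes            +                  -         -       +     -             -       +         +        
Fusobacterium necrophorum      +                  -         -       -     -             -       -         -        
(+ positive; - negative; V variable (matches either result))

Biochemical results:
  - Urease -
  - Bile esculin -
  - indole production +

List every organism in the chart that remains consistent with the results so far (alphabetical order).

indole production +: excludes 7 organisms — 3 left.
Urease -: all 3 remaining candidates are consistent.
Bile esculin -: all 3 remaining candidates are consistent.

Clostridium tetani, Cutibacterium acnes, Fusobacterium necrophorum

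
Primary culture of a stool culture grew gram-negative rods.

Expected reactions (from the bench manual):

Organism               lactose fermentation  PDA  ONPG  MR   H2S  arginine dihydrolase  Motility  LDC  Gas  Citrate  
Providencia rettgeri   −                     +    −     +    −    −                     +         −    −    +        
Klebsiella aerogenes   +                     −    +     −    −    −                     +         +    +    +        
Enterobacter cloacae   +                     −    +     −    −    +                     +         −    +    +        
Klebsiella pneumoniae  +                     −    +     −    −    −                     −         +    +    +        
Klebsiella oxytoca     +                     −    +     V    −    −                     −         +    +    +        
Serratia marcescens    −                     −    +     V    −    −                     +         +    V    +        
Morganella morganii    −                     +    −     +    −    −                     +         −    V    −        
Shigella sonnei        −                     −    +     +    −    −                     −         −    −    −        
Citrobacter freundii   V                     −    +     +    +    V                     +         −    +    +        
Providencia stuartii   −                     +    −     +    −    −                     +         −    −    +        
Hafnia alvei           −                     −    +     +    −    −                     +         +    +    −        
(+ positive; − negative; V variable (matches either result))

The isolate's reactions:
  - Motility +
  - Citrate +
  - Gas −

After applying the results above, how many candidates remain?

3

Gas −: excludes 6 organisms — 5 left.
Motility +: excludes Shigella sonnei — 4 left.
Citrate +: excludes Morganella morganii — 3 left.
Still consistent: Providencia rettgeri, Providencia stuartii, Serratia marcescens.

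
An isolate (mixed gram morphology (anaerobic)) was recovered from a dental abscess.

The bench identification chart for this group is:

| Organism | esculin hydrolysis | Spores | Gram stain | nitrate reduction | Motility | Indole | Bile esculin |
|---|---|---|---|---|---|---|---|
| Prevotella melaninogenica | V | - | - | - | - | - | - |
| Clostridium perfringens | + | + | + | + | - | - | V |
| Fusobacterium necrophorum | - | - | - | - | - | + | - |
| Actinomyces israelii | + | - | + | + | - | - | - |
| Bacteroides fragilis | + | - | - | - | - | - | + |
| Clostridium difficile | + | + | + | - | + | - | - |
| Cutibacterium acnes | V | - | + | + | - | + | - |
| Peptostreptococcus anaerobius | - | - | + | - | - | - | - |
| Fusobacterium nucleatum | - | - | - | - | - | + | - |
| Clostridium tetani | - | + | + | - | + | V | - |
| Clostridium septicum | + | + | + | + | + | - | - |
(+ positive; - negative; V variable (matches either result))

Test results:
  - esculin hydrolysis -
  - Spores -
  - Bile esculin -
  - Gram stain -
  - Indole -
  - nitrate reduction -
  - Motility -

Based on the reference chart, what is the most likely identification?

Indole -: excludes Fusobacterium necrophorum, Cutibacterium acnes, Fusobacterium nucleatum — 8 left.
nitrate reduction -: excludes Clostridium perfringens, Actinomyces israelii, Clostridium septicum — 5 left.
Spores -: excludes Clostridium difficile, Clostridium tetani — 3 left.
Gram stain -: excludes Peptostreptococcus anaerobius — 2 left.
esculin hydrolysis -: excludes Bacteroides fragilis — 1 left.
Bile esculin -: the one remaining candidate is consistent.
Motility -: the one remaining candidate is consistent.

Prevotella melaninogenica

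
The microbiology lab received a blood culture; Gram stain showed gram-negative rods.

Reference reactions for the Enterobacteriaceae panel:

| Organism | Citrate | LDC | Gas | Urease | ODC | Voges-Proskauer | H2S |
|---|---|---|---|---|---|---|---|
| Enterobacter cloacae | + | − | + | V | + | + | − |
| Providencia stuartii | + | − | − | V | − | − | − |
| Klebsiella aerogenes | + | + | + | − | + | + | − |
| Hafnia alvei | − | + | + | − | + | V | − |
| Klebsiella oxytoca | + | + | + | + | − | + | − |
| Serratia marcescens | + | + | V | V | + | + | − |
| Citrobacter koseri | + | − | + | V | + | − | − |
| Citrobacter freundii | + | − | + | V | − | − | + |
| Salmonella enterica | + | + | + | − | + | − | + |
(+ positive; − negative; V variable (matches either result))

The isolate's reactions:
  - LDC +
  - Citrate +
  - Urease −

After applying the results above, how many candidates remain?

3

LDC +: excludes Enterobacter cloacae, Providencia stuartii, Citrobacter koseri, Citrobacter freundii — 5 left.
Urease −: excludes Klebsiella oxytoca — 4 left.
Citrate +: excludes Hafnia alvei — 3 left.
Still consistent: Klebsiella aerogenes, Salmonella enterica, Serratia marcescens.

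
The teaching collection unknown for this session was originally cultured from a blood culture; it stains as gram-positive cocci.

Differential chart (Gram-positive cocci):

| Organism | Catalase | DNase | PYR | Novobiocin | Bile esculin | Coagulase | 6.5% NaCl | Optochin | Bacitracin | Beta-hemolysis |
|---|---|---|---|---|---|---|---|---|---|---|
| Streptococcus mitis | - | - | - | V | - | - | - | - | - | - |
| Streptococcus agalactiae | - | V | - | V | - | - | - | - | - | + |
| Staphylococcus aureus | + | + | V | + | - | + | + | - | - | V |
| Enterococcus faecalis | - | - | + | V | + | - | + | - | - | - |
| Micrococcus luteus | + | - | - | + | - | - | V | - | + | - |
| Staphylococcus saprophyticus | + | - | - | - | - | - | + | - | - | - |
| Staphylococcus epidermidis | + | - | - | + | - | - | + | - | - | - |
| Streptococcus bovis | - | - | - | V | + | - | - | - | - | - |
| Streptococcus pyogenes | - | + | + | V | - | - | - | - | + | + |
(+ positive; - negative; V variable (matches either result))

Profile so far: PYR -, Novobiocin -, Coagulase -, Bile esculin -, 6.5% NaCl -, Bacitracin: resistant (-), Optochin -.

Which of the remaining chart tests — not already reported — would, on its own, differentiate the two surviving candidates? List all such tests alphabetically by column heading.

PYR -: excludes Enterococcus faecalis, Streptococcus pyogenes — 7 left.
Coagulase -: excludes Staphylococcus aureus — 6 left.
Bacitracin -: excludes Micrococcus luteus — 5 left.
Bile esculin -: excludes Streptococcus bovis — 4 left.
Novobiocin -: excludes Staphylococcus epidermidis — 3 left.
Optochin -: all 3 remaining candidates are consistent.
6.5% NaCl -: excludes Staphylococcus saprophyticus — 2 left.
Two candidates remain: Streptococcus agalactiae and Streptococcus mitis.
  Catalase: - vs - — same for both, does not separate.
  DNase: V vs - — variable for at least one, does not separate.
  Beta-hemolysis: Streptococcus agalactiae +, Streptococcus mitis - — discriminates.

Beta-hemolysis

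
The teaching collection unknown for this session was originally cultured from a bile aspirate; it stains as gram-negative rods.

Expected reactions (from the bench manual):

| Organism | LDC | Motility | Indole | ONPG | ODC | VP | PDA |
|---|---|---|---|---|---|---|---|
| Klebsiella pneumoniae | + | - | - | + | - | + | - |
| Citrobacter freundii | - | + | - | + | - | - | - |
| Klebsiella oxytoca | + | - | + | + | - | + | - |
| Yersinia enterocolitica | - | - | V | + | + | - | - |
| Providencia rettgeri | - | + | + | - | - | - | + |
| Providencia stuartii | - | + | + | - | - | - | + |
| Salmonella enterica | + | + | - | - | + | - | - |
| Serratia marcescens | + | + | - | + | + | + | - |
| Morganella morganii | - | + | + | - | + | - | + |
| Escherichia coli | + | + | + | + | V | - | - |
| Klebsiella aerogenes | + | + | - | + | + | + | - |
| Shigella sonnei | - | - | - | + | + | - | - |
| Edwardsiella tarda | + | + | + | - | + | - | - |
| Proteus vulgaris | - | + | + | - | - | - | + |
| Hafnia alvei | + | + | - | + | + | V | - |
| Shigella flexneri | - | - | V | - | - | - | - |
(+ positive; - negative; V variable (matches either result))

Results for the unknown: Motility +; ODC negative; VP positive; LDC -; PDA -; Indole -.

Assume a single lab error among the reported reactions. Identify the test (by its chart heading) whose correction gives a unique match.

As reported, no row in the chart matches all 6 reactions.
Reversing LDC → still no organism matches.
Reversing ODC → still no organism matches.
Reversing Motility → still no organism matches.
Reversing Indole → still no organism matches.
Reversing PDA → still no organism matches.
Reversing VP (to -) → unique match: Citrobacter freundii.

VP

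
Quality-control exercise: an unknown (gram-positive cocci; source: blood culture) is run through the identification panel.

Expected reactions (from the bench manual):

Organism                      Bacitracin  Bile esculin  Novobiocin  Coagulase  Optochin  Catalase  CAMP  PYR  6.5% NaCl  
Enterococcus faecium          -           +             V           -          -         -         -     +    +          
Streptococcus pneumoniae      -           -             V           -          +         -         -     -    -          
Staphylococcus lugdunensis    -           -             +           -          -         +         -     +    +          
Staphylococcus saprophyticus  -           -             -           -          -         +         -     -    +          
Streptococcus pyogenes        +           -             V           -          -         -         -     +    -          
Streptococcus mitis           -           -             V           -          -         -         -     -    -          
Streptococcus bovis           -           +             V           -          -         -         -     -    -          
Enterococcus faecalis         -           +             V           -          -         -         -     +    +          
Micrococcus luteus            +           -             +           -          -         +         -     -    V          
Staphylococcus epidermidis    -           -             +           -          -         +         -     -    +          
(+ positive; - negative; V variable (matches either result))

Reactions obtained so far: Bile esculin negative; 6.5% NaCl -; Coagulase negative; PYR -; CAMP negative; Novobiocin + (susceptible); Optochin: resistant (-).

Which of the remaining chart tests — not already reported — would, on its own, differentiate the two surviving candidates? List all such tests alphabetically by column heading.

Bacitracin, Catalase

Optochin -: excludes Streptococcus pneumoniae — 9 left.
Coagulase -: all 9 remaining candidates are consistent.
CAMP -: all 9 remaining candidates are consistent.
6.5% NaCl -: excludes 5 organisms — 4 left.
Bile esculin -: excludes Streptococcus bovis — 3 left.
Novobiocin +: all 3 remaining candidates are consistent.
PYR -: excludes Streptococcus pyogenes — 2 left.
Two candidates remain: Micrococcus luteus and Streptococcus mitis.
  Bacitracin: Micrococcus luteus +, Streptococcus mitis - — discriminates.
  Catalase: Micrococcus luteus +, Streptococcus mitis - — discriminates.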